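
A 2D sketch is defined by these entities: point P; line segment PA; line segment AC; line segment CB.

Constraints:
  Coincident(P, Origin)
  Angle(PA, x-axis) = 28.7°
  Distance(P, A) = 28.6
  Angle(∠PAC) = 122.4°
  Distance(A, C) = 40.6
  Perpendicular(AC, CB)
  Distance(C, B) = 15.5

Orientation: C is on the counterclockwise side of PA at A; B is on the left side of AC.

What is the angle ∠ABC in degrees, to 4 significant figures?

69.10°

∠PAC = 122.4°, so AC runs at 28.7° + (180° − 122.4°) = 86.30° from the x-axis; with |AC| = 40.6, C = A + 40.6·(cos 86.30°, sin 86.30°) = (27.71, 54.25). AC ⟂ CB; with |CB| = 15.5 on the left of AC, B = C + 15.5·(-0.9979, 0.06453) = (12.24, 55.25). Then cos ∠ABC = BA·BC / (|BA||BC|), giving 69.10°.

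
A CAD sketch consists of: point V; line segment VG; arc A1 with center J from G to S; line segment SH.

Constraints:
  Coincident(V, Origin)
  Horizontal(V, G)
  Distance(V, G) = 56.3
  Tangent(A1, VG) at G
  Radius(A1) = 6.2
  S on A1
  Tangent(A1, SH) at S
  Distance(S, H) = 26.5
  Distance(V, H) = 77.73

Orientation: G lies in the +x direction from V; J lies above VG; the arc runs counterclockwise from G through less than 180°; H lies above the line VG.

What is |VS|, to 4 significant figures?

62.11

V is at the origin; VG is horizontal with |VG| = 56.3 and G on the +x side, so G = (56.30, 0.000). A1 meets VG tangentially, so JG is at right angles to VG, so J = G + (0, 6.2) = (56.30, 6.200). Since JS ⟂ SH (tangency), |JH| = √(6.2² + 26.5²) = 27.22 regardless of where S sits on A1. So H lies on both circle(V, 77.73) and circle(J, 27.22); the above-VG intersection is H = (72.48, 28.08). S is the foot of the tangent from H: S = (61.99, 3.747).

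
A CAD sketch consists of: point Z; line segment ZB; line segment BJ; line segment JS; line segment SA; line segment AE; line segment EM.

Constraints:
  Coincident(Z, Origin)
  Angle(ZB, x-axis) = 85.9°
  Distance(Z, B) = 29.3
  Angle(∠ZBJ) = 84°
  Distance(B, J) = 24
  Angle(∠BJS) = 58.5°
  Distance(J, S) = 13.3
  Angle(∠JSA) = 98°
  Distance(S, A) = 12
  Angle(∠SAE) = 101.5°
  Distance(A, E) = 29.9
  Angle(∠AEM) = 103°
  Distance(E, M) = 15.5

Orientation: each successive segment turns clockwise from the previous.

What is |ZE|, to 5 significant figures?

52.641

Z is at the origin; ZB runs at 85.9° with length 29.3, so B = (2.0949, 29.225). ∠ZBJ = 84.0° gives BJ at -10.100° from the x-axis; with |BJ| = 24.0, J = (25.723, 25.016). ∠BJS = 58.5° gives JS at -131.60° from the x-axis; with |JS| = 13.3, S = (16.893, 15.070). ∠JSA = 98.0° gives SA at 146.40° from the x-axis; with |SA| = 12.0, A = (6.8977, 21.711). ∠SAE = 101.5° gives AE at 67.900° from the x-axis; with |AE| = 29.9, E = (18.147, 49.414). Then |ZE| = |E − Z| = 52.641.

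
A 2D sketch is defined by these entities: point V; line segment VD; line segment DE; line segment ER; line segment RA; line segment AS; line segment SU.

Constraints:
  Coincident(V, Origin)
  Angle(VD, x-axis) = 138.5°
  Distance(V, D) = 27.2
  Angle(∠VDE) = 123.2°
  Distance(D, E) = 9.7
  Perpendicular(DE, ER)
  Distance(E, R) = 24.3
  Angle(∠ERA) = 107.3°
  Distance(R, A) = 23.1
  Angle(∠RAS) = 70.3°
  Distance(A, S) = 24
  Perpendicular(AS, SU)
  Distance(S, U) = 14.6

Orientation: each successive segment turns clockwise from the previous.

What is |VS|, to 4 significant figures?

15.97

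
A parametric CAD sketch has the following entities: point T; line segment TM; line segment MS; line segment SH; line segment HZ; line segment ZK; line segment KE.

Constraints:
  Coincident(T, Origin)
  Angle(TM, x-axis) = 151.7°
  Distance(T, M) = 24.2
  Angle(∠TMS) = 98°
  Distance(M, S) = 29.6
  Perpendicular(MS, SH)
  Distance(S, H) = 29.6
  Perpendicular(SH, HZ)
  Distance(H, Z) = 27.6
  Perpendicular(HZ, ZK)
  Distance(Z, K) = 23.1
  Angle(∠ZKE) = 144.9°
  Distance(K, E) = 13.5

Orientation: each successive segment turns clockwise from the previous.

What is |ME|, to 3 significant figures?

10.8

T is at the origin; TM runs at 151.7° with length 24.2, so M = (-21.3, 11.5). ∠TMS = 98.0° gives MS at 69.7° from the x-axis; with |MS| = 29.6, S = (-11.0, 39.2). MS ⟂ SH, so SH runs at -20.3°; with |SH| = 29.6, H = (16.7, 29.0). The perpendicularity gives HZ at right angles to SH, so HZ runs at -110°; with |HZ| = 27.6, Z = (7.15, 3.08). HZ ⟂ ZK, so ZK runs at 160°; with |ZK| = 23.1, K = (-14.5, 11.1). ∠ZKE = 144.9° gives KE at 125° from the x-axis; with |KE| = 13.5, E = (-22.2, 22.2). Then |ME| = |E − M| = 10.8.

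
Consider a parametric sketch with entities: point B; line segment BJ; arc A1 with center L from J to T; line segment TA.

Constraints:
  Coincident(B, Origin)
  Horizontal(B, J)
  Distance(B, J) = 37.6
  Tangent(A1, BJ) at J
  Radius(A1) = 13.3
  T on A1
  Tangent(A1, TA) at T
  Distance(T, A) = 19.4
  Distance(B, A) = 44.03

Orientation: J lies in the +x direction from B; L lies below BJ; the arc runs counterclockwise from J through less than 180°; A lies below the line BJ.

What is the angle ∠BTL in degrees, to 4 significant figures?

139.3°

Checks: ∠(LJ, JB) = 90.00° ✓; |LJ| = 13.30 ✓; |LT| = 13.30 ✓; ∠(LT, TA) = 90.00° ✓; |TA| = 19.40 ✓; |BA| = 44.03 ✓.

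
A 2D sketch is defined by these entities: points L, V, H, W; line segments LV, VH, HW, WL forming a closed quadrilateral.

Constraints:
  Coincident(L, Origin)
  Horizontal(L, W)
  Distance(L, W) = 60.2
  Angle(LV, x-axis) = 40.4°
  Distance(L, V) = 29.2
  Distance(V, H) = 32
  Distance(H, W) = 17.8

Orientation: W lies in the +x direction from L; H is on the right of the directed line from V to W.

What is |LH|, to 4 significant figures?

43.51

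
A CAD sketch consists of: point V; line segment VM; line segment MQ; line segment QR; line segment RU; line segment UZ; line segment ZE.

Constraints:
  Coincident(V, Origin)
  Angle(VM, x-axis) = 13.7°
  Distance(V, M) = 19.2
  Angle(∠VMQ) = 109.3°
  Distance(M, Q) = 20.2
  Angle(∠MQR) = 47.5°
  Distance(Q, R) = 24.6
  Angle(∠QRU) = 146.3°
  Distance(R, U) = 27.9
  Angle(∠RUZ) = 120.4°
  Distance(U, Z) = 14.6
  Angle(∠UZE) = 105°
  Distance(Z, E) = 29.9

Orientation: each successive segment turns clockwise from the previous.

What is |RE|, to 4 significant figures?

36.77

V is at the origin; VM runs at 13.7° with length 19.2, so M = (18.65, 4.547). ∠VMQ = 109.3° gives MQ at -57.00° from the x-axis; with |MQ| = 20.2, Q = (29.66, -12.39). ∠MQR = 47.5° gives QR at 170.5° from the x-axis; with |QR| = 24.6, R = (5.393, -8.334). ∠QRU = 146.3° gives RU at 136.8° from the x-axis; with |RU| = 27.9, U = (-14.95, 10.77). ∠RUZ = 120.4° gives UZ at 77.20° from the x-axis; with |UZ| = 14.6, Z = (-11.71, 25.00). ∠UZE = 105.0° gives ZE at 2.200° from the x-axis; with |ZE| = 29.9, E = (18.17, 26.15). Then |RE| = |E − R| = 36.77.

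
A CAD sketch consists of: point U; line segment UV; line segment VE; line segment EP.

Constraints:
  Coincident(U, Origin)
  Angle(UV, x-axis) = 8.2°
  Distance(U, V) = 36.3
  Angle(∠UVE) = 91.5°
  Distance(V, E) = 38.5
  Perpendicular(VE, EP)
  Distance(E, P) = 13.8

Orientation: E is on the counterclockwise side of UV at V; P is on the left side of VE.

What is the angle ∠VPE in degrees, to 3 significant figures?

70.3°

U is at the origin; UV runs at 8.2° with length 36.3, so V = 36.3·(cos 8.2°, sin 8.2°) = (35.9, 5.18). ∠UVE = 91.5°, so VE runs at 8.2° + (180° − 91.5°) = 96.7° from the x-axis; with |VE| = 38.5, E = V + 38.5·(cos 96.7°, sin 96.7°) = (31.4, 43.4). VE ⟂ EP; with |EP| = 13.8 on the left of VE, P = E + 13.8·(-0.993, -0.117) = (17.7, 41.8). Then cos ∠VPE = PV·PE / (|PV||PE|), giving 70.3°.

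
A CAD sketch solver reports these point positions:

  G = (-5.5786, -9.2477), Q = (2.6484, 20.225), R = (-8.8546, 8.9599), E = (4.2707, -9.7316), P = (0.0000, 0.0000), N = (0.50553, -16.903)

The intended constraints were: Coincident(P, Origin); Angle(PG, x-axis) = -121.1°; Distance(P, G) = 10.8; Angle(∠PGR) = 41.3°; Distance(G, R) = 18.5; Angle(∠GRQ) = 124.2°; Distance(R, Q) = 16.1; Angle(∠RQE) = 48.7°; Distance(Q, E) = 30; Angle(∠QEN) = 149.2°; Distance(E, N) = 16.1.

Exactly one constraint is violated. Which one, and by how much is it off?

Distance(E, N) = 16.1 — off by 8.00.

P = (0.00, 0.00) ✓; PG at -121.1° ✓; |PG| = 10.80 ✓; ∠PGR = 41.30° ✓; |GR| = 18.50 ✓; ∠GRQ = 124.2° ✓; |RQ| = 16.10 ✓; ∠RQE = 48.70° ✓; |QE| = 30.00 ✓; ∠QEN = 149.2° ✓; |EN| = 8.100 ✗.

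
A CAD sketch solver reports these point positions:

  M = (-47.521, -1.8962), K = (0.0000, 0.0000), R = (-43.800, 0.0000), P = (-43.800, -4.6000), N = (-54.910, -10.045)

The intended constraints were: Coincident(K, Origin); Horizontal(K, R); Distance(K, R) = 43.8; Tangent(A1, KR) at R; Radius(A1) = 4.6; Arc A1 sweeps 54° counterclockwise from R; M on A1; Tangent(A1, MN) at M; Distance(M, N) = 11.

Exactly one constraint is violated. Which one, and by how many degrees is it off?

Tangent(A1, MN) at M — off by 6.20°.

K = (0.00, 0.00) ✓; K.y = 0.00, R.y = 0.00 ✓; |KR| = 43.80 ✓; ∠(PR, RK) = 90.00° ✓; |PR| = 4.600 ✓; bearing(P→M) − bearing(P→R) = 54.00° ✓; |PM| = 4.600 ✓; ∠(PM, MN) = 96.20° ✗; |MN| = 11.00 ✓.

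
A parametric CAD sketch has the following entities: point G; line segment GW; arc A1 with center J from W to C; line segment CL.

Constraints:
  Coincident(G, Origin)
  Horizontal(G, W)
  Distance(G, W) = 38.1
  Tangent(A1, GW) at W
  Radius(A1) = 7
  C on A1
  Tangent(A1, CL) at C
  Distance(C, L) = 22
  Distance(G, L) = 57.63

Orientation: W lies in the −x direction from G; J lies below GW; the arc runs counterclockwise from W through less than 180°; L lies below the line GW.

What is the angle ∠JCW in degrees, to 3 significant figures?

54.0°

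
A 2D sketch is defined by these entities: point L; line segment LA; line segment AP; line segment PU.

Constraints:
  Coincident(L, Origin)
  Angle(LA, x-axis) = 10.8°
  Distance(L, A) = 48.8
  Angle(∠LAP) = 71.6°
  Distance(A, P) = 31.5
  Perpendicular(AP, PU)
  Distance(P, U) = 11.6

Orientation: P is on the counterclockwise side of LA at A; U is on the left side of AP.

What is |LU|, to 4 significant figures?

38.26

∠LAP = 71.6°, so AP runs at 10.8° + (180° − 71.6°) = 119.2° from the x-axis; with |AP| = 31.5, P = A + 31.5·(cos 119.2°, sin 119.2°) = (32.57, 36.64). AP is perpendicular to PU; with |PU| = 11.6 on the left of AP, U = P + 11.6·(-0.8729, -0.4879) = (22.44, 30.98). Then |LU| = |U − L| = 38.26.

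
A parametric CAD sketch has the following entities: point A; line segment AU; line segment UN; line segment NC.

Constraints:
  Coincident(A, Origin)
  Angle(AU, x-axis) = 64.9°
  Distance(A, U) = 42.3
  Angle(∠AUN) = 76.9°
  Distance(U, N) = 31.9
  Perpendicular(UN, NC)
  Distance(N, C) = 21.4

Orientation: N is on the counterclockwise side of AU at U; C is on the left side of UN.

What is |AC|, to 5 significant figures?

29.831

A is at the origin; AU runs at 64.9° with length 42.3, so U = 42.3·(cos 64.9°, sin 64.9°) = (17.944, 38.306). ∠AUN = 76.9°, so UN runs at 64.9° + (180° − 76.9°) = 168.00° from the x-axis; with |UN| = 31.9, N = U + 31.9·(cos 168.00°, sin 168.00°) = (-13.259, 44.938). UN ⟂ NC; with |NC| = 21.4 on the left of UN, C = N + 21.4·(-0.20791, -0.97815) = (-17.709, 24.006). Then |AC| = |C − A| = 29.831.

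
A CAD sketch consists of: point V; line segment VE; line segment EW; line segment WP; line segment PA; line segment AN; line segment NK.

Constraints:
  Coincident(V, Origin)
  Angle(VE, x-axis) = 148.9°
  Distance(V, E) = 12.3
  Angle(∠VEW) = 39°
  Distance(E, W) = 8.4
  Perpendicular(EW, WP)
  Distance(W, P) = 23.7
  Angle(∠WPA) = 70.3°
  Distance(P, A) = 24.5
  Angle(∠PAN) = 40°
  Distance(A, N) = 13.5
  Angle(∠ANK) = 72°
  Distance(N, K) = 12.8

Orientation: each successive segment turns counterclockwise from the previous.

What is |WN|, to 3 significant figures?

15.0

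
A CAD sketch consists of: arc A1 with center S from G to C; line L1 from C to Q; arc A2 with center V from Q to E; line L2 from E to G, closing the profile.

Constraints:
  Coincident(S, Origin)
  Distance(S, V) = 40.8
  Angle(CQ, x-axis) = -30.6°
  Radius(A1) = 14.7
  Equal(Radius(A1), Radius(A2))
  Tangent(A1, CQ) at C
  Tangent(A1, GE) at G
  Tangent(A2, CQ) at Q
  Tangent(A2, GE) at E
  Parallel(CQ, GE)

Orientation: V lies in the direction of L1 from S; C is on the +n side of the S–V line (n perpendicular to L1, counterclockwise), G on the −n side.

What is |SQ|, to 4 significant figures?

43.37

The slot axis is L1's direction at -30.6°, so u = (cos -30.6°, sin -30.6°) = (0.8607, -0.5090) and n = (−sin -30.6°, cos -30.6°) = (0.5090, 0.8607). S is at the origin and V lies 40.8 along u from S, so V = 40.8·u = (35.12, -20.77). Tangency of A1 to both parallel lines with radius 14.7 puts C and G at S ± 14.7·n: C = (7.483, 12.65), G = (-7.483, -12.65). Equal radii place Q and E the same way about V: Q = V + 14.7·n = (42.60, -8.116), E = V − 14.7·n = (27.64, -33.42). Then |SQ| = |Q − S| = 43.37.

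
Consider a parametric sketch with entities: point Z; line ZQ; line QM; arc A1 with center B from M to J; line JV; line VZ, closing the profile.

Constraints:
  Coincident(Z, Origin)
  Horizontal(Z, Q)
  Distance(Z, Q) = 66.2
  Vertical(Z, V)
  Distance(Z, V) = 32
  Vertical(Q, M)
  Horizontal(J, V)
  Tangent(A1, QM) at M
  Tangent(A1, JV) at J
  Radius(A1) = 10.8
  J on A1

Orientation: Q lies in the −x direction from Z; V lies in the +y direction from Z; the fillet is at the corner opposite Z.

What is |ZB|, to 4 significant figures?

59.32

Z and V share the same x with |ZV| = 32.0 and V on the +y side, so V = (0.000, 32.00). The virtual corner opposite Z is at (-66.20, 32.00). Tangency of A1 to QM means the radius BM is perpendicular to QM and tangency of A1 to JV means the radius BJ is perpendicular to JV, with radius 10.8, so the center B sits 10.8 in from both sides at B = (-55.40, 21.20). Then |ZB| = |B − Z| = 59.32.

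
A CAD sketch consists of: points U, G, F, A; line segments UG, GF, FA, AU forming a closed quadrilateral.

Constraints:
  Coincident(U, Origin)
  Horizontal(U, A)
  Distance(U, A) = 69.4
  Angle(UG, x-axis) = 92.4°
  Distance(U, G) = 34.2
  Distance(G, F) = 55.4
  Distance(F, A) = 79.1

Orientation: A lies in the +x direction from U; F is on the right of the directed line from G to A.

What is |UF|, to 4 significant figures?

22.06

Checks: |GF| = 55.40 ✓; |FA| = 79.10 ✓.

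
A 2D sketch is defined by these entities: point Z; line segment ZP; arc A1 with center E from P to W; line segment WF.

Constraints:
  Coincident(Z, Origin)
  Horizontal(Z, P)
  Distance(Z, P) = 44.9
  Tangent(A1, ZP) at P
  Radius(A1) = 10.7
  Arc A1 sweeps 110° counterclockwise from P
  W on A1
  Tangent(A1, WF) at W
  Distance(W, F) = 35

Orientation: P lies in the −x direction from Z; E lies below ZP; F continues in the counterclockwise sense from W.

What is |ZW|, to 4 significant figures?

56.80

Z is at the origin; Z and P share the same y with |ZP| = 44.9 and P on the −x side, so P = (-44.90, 0.000). Tangency of A1 to ZP means the radius EP is perpendicular to ZP, so E = P + (0, -10.7) = (-44.90, -10.70). On A1, P sits at bearing 90° from E; a 110° counterclockwise sweep puts W at bearing 200°, so W = E + 10.7·(cos 200°, sin 200°) = (-54.95, -14.36). Then |ZW| = |W − Z| = 56.80.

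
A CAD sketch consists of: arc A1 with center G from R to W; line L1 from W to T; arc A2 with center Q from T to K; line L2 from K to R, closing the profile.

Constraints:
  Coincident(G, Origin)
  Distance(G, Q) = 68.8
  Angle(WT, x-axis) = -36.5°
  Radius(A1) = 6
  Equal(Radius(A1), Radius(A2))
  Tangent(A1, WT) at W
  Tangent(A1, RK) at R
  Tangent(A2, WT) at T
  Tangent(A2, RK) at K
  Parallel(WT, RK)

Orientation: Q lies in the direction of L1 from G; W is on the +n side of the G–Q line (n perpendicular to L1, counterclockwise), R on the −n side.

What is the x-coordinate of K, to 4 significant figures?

51.74

Tangency of A1 to both parallel lines with radius 6.0 puts W and R at G ± 6.0·n: W = (3.569, 4.823), R = (-3.569, -4.823). Equal radii place T and K the same way about Q: T = Q + 6.0·n = (58.87, -36.10), K = Q − 6.0·n = (51.74, -45.75). So K.x = 51.74.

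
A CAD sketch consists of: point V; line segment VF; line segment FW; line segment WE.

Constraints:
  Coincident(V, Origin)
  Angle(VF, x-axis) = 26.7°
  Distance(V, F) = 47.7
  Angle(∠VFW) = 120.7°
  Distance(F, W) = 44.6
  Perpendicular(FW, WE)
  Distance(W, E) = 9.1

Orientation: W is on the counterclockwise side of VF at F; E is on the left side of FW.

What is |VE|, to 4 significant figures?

75.98

∠VFW = 120.7°, so FW runs at 26.7° + (180° − 120.7°) = 86.00° from the x-axis; with |FW| = 44.6, W = F + 44.6·(cos 86.00°, sin 86.00°) = (45.72, 65.92). FW is perpendicular to WE; with |WE| = 9.1 on the left of FW, E = W + 9.1·(-0.9976, 0.06976) = (36.65, 66.56). Then |VE| = |E − V| = 75.98.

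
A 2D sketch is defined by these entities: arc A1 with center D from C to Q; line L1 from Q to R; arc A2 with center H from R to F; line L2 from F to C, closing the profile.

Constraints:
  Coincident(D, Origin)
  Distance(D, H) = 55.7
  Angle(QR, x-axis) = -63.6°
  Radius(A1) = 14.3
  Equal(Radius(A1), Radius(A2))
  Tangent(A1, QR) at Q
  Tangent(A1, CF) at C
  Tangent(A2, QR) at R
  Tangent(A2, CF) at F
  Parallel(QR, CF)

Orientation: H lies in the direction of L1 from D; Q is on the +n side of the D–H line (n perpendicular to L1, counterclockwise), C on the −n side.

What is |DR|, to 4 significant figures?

57.51

The slot axis is L1's direction at -63.6°, so u = (cos -63.6°, sin -63.6°) = (0.4446, -0.8957) and n = (−sin -63.6°, cos -63.6°) = (0.8957, 0.4446). D is at the origin and H lies 55.7 along u from D, so H = 55.7·u = (24.77, -49.89). Tangency of A1 to both parallel lines with radius 14.3 puts Q and C at D ± 14.3·n: Q = (12.81, 6.358), C = (-12.81, -6.358). Equal radii place R and F the same way about H: R = H + 14.3·n = (37.57, -43.53), F = H − 14.3·n = (11.96, -56.25). Then |DR| = |R − D| = 57.51.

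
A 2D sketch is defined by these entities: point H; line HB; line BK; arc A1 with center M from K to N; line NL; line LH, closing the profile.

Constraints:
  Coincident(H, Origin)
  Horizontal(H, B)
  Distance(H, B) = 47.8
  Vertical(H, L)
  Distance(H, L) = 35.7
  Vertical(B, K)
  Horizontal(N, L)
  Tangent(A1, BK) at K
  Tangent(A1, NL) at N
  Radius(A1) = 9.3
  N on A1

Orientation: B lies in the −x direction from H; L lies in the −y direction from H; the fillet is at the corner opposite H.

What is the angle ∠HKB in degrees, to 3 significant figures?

61.1°

H is at the origin; HB is horizontal with |HB| = 47.8 and B on the −x side, so B = (-47.8, 0.00). HL is vertical with |HL| = 35.7 and L on the −y side, so L = (0.00, -35.7). The virtual corner opposite H is at (-47.8, -35.7). The tangent condition forces MK to be normal to BK and since A1 is tangent to NL there, MN ⟂ NL, with radius 9.3, so the center M sits 9.3 in from both sides at M = (-38.5, -26.4). That places the tangent points at K = (-47.8, -26.4) on BK and N = (-38.5, -35.7) on NL. Then cos ∠HKB = KH·KB / (|KH||KB|), giving 61.1°.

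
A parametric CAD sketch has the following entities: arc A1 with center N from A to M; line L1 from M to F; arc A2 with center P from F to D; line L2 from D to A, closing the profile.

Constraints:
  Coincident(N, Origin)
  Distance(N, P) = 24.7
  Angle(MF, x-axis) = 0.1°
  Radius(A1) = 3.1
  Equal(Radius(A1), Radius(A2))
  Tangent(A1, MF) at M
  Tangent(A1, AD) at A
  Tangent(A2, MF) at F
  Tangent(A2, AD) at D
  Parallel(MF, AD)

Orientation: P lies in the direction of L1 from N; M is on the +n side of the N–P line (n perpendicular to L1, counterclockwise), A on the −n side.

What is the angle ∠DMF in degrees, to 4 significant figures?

14.09°

The slot axis is L1's direction at 0.1°, so u = (cos 0.1°, sin 0.1°) = (1.000, 0.001745) and n = (−sin 0.1°, cos 0.1°) = (-0.001745, 1.000). N is at the origin and P lies 24.7 along u from N, so P = 24.7·u = (24.70, 0.04311). Tangency of A1 to both parallel lines with radius 3.1 puts M and A at N ± 3.1·n: M = (-0.005411, 3.100), A = (0.005411, -3.100). Equal radii place F and D the same way about P: F = P + 3.1·n = (24.69, 3.143), D = P − 3.1·n = (24.71, -3.057). Then cos ∠DMF = MD·MF / (|MD||MF|), giving 14.09°.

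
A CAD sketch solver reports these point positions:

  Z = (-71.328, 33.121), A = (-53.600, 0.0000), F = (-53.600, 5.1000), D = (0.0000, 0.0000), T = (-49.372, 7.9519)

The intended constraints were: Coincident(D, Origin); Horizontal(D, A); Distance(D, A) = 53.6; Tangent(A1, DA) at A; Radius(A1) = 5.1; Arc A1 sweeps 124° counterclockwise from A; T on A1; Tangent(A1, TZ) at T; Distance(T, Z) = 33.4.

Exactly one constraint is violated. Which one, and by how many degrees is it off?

Tangent(A1, TZ) at T — off by 7.10°.

D = (0.00, 0.00) ✓; D.y = 0.00, A.y = 0.00 ✓; |DA| = 53.60 ✓; ∠(FA, AD) = 90.00° ✓; |FA| = 5.100 ✓; bearing(F→T) − bearing(F→A) = 124.0° ✓; |FT| = 5.100 ✓; ∠(FT, TZ) = 82.90° ✗; |TZ| = 33.40 ✓.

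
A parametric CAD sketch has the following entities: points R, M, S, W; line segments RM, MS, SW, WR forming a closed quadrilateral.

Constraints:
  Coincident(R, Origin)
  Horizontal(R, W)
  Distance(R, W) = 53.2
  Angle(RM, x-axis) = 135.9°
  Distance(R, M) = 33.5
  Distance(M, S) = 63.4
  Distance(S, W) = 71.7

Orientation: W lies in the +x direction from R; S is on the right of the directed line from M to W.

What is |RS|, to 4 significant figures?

38.69

R is at the origin; R and W share the same y with |RW| = 53.2 and W in +x, so W = (53.2, 0). RM runs at 135.9° with |RM| = 33.5, so M = (-24.06, 23.31). S is determined by |MS| = 63.4 and |SW| = 71.7 together: it lies at the intersection of circle(M, 63.4) and circle(W, 71.7). With |MW| = 80.70, the foot of the radical line on MW is 33.40 from M and the perpendicular offset is √(63.4² − 33.40²) = 53.89. Taking the right-of-MW solution: S = (-7.648, -37.93).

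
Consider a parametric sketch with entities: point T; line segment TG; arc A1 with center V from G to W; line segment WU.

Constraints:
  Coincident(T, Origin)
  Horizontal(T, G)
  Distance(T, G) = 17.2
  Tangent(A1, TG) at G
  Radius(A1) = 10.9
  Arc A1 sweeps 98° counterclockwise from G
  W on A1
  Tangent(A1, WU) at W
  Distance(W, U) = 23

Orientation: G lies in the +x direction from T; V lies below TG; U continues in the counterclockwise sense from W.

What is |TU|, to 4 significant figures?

36.48

On A1, G sits at bearing 90° from V; a 98° counterclockwise sweep puts W at bearing 188°, so W = V + 10.9·(cos 188°, sin 188°) = (6.406, -12.42). Since A1 is tangent to WU there, VW ⟂ WU, so WU runs along (−sin 188°, cos 188°); with |WU| = 23.0, U = (9.607, -35.19). Then |TU| = |U − T| = 36.48.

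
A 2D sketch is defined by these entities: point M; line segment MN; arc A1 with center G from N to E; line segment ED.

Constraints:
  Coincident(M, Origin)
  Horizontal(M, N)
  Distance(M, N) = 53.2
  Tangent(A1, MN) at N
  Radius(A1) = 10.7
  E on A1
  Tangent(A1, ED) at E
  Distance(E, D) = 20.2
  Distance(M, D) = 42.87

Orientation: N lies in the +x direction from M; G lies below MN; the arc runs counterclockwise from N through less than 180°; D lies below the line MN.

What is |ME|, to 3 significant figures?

43.9

Checks: |MN| = 53.20 ✓; |GE| = 10.70 ✓; ∠(GE, ED) = 90.00° ✓; |ED| = 20.20 ✓; |MD| = 42.87 ✓.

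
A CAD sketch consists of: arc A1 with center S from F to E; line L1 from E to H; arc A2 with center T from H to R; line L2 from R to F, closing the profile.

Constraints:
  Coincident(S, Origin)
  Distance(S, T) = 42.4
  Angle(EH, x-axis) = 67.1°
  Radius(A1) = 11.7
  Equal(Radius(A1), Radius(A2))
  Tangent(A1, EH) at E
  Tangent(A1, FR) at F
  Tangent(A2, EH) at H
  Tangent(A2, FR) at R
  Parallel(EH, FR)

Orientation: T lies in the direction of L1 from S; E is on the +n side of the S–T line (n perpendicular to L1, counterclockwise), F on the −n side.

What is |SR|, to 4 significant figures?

43.98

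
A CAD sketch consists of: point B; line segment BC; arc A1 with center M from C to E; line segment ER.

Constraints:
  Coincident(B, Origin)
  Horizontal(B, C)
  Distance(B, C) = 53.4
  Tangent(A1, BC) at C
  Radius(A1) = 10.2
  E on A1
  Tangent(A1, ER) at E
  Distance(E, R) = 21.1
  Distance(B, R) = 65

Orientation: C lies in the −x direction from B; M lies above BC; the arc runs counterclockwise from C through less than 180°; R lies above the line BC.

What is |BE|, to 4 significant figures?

47.31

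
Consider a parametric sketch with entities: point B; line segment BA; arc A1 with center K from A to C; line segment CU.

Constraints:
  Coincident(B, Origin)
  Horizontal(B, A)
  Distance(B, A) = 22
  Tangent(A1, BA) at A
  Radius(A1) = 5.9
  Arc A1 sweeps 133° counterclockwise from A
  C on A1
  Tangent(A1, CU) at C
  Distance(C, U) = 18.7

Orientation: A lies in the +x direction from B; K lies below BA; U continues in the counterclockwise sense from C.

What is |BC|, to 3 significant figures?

20.3

A1 meets BA tangentially, so KA is at right angles to BA, so K = A + (0, -5.9) = (22.0, -5.90). On A1, A sits at bearing 90° from K; a 133° counterclockwise sweep puts C at bearing 223°, so C = K + 5.9·(cos 223°, sin 223°) = (17.7, -9.92). Then |BC| = |C − B| = 20.3.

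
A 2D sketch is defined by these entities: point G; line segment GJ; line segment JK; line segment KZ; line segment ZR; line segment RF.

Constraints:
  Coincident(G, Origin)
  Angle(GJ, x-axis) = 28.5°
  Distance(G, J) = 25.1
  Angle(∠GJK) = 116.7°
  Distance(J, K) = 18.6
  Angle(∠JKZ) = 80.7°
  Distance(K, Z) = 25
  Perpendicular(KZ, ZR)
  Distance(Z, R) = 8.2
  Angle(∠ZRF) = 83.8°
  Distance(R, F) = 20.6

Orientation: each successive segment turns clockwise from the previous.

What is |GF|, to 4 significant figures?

29.98

KZ is perpendicular to ZR, so ZR runs at 135.9°; with |ZR| = 8.2, R = (14.05, -10.89). ∠ZRF = 83.8° gives RF at 39.70° from the x-axis; with |RF| = 20.6, F = (29.89, 2.273). Then |GF| = |F − G| = 29.98.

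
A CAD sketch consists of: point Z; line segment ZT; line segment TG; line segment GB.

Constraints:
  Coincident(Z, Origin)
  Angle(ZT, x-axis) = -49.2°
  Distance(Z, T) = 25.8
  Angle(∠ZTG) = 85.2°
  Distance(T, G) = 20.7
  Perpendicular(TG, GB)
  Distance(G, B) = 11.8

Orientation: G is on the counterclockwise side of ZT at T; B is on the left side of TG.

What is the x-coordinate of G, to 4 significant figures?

31.34

Z is at the origin; ZT runs at -49.2° with length 25.8, so T = 25.8·(cos -49.2°, sin -49.2°) = (16.86, -19.53). ∠ZTG = 85.2°, so TG runs at -49.2° + (180° − 85.2°) = 45.60° from the x-axis; with |TG| = 20.7, G = T + 20.7·(cos 45.60°, sin 45.60°) = (31.34, -4.741). So G.x = 31.34.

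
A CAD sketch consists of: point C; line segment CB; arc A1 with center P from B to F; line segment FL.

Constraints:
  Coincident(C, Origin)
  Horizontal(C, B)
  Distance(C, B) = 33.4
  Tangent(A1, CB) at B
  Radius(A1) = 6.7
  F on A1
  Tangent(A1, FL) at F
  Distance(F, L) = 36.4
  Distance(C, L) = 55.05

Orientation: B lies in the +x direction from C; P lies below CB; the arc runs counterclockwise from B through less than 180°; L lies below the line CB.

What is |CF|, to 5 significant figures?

27.959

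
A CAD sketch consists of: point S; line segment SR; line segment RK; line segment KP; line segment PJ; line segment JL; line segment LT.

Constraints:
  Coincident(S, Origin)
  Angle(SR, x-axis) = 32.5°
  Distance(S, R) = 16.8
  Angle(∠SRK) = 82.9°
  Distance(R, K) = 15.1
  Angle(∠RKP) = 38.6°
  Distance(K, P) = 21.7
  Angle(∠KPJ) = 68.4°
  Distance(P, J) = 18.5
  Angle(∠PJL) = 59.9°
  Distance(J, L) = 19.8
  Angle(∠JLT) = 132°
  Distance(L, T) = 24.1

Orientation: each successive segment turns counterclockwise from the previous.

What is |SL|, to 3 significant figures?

19.1

S is at the origin; SR runs at 32.5° with length 16.8, so R = (14.2, 9.03). ∠SRK = 82.9° gives RK at 130° from the x-axis; with |RK| = 15.1, K = (4.54, 20.7). ∠RKP = 38.6° gives KP at -89.0° from the x-axis; with |KP| = 21.7, P = (4.92, -1.04). ∠KPJ = 68.4° gives PJ at 22.6° from the x-axis; with |PJ| = 18.5, J = (22.0, 6.07). ∠PJL = 59.9° gives JL at 143° from the x-axis; with |JL| = 19.8, L = (6.25, 18.1). Then |SL| = |L − S| = 19.1.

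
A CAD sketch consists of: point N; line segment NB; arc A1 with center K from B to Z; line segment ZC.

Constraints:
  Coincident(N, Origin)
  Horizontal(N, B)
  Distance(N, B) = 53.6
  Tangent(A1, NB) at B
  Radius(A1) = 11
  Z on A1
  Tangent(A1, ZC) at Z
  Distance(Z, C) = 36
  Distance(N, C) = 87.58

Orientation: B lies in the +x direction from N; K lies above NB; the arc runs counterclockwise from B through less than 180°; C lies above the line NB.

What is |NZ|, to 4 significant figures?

64.01

Checks: N = (0.00, 0.00) ✓; |KZ| = 11.00 ✓; ∠(KZ, ZC) = 90.00° ✓; |ZC| = 36.00 ✓; |NC| = 87.58 ✓.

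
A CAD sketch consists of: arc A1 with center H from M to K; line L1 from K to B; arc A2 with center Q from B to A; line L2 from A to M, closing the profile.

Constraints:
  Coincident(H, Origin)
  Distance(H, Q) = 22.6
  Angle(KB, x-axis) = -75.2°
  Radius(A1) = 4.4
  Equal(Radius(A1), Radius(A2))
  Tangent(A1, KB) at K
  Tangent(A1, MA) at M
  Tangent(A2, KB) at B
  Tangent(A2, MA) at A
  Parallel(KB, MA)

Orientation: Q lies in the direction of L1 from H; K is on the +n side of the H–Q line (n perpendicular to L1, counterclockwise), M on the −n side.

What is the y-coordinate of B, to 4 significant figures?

-20.73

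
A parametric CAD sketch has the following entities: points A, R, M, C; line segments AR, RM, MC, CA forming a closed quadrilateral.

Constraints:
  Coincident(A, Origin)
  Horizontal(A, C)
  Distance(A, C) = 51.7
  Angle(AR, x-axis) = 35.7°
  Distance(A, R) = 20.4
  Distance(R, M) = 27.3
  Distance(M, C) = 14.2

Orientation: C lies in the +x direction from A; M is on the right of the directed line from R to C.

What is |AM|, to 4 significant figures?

38.56

Checks: |RM| = 27.30 ✓; |MC| = 14.20 ✓.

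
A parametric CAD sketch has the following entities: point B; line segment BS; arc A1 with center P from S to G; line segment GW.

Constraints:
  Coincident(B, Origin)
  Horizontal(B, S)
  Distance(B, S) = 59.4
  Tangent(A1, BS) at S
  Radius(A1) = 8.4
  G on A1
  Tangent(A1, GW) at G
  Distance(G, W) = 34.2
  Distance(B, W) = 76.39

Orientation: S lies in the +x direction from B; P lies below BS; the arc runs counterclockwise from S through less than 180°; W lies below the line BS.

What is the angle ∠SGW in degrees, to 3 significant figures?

125°

B is at the origin; BS is horizontal with |BS| = 59.4 and S on the +x side, so S = (59.4, 0.00). A1 meets BS tangentially, so PS is at right angles to BS, so P = S + (0, -8.4) = (59.4, -8.40). Since PG ⟂ GW (tangency), |PW| = √(8.4² + 34.2²) = 35.2 regardless of where G sits on A1. So W lies on both circle(B, 76.39) and circle(P, 35.2); the below-BS intersection is W = (62.8, -43.4). G is the foot of the tangent from W: G = (51.5, -11.2).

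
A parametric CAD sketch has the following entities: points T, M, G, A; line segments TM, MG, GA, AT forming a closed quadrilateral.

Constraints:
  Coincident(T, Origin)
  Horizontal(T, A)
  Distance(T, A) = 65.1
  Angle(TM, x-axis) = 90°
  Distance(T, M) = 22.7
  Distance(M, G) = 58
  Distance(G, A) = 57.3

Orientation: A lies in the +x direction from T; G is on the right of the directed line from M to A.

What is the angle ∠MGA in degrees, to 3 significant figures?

73.4°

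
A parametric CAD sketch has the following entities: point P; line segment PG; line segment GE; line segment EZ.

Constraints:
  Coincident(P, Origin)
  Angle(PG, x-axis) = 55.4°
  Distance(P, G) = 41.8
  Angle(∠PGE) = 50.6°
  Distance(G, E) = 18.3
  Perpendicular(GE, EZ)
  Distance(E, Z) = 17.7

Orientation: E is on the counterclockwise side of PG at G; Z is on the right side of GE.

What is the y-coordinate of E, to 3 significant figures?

32.9

P is at the origin; PG runs at 55.4° with length 41.8, so G = 41.8·(cos 55.4°, sin 55.4°) = (23.7, 34.4). ∠PGE = 50.6°, so GE runs at 55.4° + (180° − 50.6°) = 185° from the x-axis; with |GE| = 18.3, E = G + 18.3·(cos 185°, sin 185°) = (5.50, 32.9). So E.y = 32.9.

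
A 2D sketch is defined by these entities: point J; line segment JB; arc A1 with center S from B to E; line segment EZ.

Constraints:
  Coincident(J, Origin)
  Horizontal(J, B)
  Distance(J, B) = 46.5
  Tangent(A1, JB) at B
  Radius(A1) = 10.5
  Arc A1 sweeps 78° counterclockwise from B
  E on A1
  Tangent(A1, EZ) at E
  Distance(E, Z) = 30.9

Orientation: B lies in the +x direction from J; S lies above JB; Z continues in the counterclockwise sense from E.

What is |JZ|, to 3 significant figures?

74.0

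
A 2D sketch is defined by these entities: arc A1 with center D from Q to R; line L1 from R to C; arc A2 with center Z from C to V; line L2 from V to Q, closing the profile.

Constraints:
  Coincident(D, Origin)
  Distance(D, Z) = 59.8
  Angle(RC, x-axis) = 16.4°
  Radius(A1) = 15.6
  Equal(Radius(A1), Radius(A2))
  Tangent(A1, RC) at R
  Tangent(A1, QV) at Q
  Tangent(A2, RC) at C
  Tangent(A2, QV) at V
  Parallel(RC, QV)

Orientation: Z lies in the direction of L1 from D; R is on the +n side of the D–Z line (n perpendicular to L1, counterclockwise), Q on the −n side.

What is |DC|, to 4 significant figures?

61.80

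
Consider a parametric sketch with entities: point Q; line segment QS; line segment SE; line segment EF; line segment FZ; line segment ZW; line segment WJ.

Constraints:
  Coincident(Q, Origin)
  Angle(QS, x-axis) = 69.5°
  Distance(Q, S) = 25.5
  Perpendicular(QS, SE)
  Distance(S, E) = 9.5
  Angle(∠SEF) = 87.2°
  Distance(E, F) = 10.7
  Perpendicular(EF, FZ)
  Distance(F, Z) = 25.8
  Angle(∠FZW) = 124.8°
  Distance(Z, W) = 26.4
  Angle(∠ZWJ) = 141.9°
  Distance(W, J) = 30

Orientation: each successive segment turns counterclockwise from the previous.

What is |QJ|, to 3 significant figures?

73.7

∠FZW = 124.8° gives ZW at 37.5° from the x-axis; with |ZW| = 26.4, W = (42.3, 25.2). ∠ZWJ = 141.9° gives WJ at 75.6° from the x-axis; with |WJ| = 30.0, J = (49.8, 54.3). Then |QJ| = |J − Q| = 73.7.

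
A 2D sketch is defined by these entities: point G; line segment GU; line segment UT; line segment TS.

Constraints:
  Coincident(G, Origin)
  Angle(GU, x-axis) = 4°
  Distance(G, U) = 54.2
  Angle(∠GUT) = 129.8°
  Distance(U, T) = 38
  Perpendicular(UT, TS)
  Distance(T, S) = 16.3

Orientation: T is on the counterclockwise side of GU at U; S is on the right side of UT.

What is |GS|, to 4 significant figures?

92.96

G is at the origin; GU runs at 4.0° with length 54.2, so U = 54.2·(cos 4.0°, sin 4.0°) = (54.07, 3.781). ∠GUT = 129.8°, so UT runs at 4.0° + (180° − 129.8°) = 54.20° from the x-axis; with |UT| = 38.0, T = U + 38.0·(cos 54.20°, sin 54.20°) = (76.30, 34.60). UT ⟂ TS; with |TS| = 16.3 on the right of UT, S = T + 16.3·(0.8111, -0.5850) = (89.52, 25.07). Then |GS| = |S − G| = 92.96.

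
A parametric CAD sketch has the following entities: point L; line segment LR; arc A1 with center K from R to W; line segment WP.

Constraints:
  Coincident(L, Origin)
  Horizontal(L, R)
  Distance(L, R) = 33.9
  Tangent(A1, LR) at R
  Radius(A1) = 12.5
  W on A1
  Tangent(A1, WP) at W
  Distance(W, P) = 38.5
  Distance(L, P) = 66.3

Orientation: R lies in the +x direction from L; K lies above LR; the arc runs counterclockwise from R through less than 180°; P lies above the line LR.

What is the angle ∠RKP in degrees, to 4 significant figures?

170.5°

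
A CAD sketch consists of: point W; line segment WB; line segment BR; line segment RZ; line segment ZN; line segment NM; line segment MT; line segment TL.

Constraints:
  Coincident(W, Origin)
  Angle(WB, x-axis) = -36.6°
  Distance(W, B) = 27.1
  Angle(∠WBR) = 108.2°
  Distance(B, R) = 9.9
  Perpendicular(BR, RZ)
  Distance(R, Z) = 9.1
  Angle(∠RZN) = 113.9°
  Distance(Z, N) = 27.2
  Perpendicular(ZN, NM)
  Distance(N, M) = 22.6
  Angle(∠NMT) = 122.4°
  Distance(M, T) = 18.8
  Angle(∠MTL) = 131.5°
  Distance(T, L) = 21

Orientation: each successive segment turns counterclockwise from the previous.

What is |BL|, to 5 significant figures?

20.319

W is at the origin; WB runs at -36.6° with length 27.1, so B = (21.756, -16.158). ∠WBR = 108.2° gives BR at 35.200° from the x-axis; with |BR| = 9.9, R = (29.846, -10.451). BR is perpendicular to RZ, so RZ runs at 125.20°; with |RZ| = 9.1, Z = (24.601, -3.0150). ∠RZN = 113.9° gives ZN at -168.70° from the x-axis; with |ZN| = 27.2, N = (-2.0722, -8.3447). ZN is perpendicular to NM, so NM runs at -78.700°; with |NM| = 22.6, M = (2.3562, -30.507). ∠NMT = 122.4° gives MT at -21.100° from the x-axis; with |MT| = 18.8, T = (19.896, -37.275). ∠MTL = 131.5° gives TL at 27.400° from the x-axis; with |TL| = 21.0, L = (38.540, -27.610). Then |BL| = |L − B| = 20.319.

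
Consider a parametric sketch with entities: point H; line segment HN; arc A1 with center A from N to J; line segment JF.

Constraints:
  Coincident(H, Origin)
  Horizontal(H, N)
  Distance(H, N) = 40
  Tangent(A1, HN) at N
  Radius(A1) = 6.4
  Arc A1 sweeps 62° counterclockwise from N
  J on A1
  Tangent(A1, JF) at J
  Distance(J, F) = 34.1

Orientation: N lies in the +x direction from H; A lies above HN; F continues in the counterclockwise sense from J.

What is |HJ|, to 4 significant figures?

45.78

H is at the origin; HN is horizontal with |HN| = 40.0 and N on the +x side, so N = (40.00, 0.000). Tangency of A1 to HN means the radius AN is perpendicular to HN, so A = N + (0, 6.4) = (40.00, 6.400). On A1, N sits at bearing -90° from A; a 62° counterclockwise sweep puts J at bearing -28°, so J = A + 6.4·(cos -28°, sin -28°) = (45.65, 3.395). Then |HJ| = |J − H| = 45.78.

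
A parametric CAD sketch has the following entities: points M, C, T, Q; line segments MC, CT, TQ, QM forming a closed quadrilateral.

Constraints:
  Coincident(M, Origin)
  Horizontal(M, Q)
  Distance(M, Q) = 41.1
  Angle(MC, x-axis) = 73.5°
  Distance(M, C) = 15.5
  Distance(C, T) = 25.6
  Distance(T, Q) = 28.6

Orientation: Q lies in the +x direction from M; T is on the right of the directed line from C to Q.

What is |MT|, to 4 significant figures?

16.52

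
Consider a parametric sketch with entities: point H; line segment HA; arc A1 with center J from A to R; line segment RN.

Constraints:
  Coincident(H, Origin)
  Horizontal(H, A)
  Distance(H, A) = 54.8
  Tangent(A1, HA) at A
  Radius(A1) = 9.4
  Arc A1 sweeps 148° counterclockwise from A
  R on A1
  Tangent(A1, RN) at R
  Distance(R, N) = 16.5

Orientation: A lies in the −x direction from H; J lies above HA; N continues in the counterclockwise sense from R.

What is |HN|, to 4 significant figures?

68.95

H is at the origin; HA is horizontal with |HA| = 54.8 and A on the −x side, so A = (-54.80, 0.000). A1 meets HA tangentially, so JA is at right angles to HA, so J = A + (0, 9.4) = (-54.80, 9.400). On A1, A sits at bearing -90° from J; a 148° counterclockwise sweep puts R at bearing 58°, so R = J + 9.4·(cos 58°, sin 58°) = (-49.82, 17.37). Since A1 is tangent to RN there, JR ⟂ RN, so RN runs along (−sin 58°, cos 58°); with |RN| = 16.5, N = (-63.81, 26.12). Then |HN| = |N − H| = 68.95.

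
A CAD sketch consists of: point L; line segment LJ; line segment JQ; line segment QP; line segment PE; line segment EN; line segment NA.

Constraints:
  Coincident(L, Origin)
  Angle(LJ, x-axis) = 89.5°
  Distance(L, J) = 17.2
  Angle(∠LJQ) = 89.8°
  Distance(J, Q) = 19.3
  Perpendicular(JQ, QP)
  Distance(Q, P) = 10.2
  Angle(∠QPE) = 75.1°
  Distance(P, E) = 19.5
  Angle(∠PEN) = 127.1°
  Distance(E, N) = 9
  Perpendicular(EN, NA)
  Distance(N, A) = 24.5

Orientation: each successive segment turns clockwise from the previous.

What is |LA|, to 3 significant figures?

35.5

∠PEN = 127.1° gives EN at 112° from the x-axis; with |EN| = 9.0, N = (-2.76, 20.4). EN ⟂ NA, so NA runs at 21.5°; with |NA| = 24.5, A = (20.0, 29.4). Then |LA| = |A − L| = 35.5.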